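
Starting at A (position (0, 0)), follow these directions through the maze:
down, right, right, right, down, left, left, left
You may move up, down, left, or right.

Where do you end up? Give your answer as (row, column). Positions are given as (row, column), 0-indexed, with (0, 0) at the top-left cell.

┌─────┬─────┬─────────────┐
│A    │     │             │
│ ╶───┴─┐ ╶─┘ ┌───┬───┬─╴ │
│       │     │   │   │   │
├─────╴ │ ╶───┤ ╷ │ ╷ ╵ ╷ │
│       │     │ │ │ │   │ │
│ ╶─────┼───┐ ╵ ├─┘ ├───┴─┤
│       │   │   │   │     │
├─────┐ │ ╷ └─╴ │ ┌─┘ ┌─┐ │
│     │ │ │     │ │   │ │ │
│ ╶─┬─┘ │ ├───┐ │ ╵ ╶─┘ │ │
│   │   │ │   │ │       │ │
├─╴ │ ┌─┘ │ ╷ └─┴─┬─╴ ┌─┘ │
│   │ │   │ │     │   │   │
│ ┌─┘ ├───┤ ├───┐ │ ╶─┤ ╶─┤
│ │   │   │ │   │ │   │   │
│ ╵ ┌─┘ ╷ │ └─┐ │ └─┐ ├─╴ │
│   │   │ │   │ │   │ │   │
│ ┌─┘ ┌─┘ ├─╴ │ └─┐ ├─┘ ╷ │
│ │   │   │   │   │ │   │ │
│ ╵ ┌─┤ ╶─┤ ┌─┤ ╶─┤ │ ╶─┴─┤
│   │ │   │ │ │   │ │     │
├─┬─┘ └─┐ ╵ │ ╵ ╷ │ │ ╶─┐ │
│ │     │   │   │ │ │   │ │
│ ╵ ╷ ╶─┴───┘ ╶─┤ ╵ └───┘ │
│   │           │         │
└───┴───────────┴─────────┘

Following directions step by step:
Start: (0, 0)
  down: (0, 0) → (1, 0)
  right: (1, 0) → (1, 1)
  right: (1, 1) → (1, 2)
  right: (1, 2) → (1, 3)
  down: (1, 3) → (2, 3)
  left: (2, 3) → (2, 2)
  left: (2, 2) → (2, 1)
  left: (2, 1) → (2, 0)
Final position: (2, 0)

Path taken:

┌─────┬─────┬─────────────┐
│A    │     │             │
│ ╶───┴─┐ ╶─┘ ┌───┬───┬─╴ │
│↳ → → ↓│     │   │   │   │
├─────╴ │ ╶───┤ ╷ │ ╷ ╵ ╷ │
│B ← ← ↲│     │ │ │ │   │ │
│ ╶─────┼───┐ ╵ ├─┘ ├───┴─┤
│       │   │   │   │     │
├─────┐ │ ╷ └─╴ │ ┌─┘ ┌─┐ │
│     │ │ │     │ │   │ │ │
│ ╶─┬─┘ │ ├───┐ │ ╵ ╶─┘ │ │
│   │   │ │   │ │       │ │
├─╴ │ ┌─┘ │ ╷ └─┴─┬─╴ ┌─┘ │
│   │ │   │ │     │   │   │
│ ┌─┘ ├───┤ ├───┐ │ ╶─┤ ╶─┤
│ │   │   │ │   │ │   │   │
│ ╵ ┌─┘ ╷ │ └─┐ │ └─┐ ├─╴ │
│   │   │ │   │ │   │ │   │
│ ┌─┘ ┌─┘ ├─╴ │ └─┐ ├─┘ ╷ │
│ │   │   │   │   │ │   │ │
│ ╵ ┌─┤ ╶─┤ ┌─┤ ╶─┤ │ ╶─┴─┤
│   │ │   │ │ │   │ │     │
├─┬─┘ └─┐ ╵ │ ╵ ╷ │ │ ╶─┐ │
│ │     │   │   │ │ │   │ │
│ ╵ ╷ ╶─┴───┘ ╶─┤ ╵ └───┘ │
│   │           │         │
└───┴───────────┴─────────┘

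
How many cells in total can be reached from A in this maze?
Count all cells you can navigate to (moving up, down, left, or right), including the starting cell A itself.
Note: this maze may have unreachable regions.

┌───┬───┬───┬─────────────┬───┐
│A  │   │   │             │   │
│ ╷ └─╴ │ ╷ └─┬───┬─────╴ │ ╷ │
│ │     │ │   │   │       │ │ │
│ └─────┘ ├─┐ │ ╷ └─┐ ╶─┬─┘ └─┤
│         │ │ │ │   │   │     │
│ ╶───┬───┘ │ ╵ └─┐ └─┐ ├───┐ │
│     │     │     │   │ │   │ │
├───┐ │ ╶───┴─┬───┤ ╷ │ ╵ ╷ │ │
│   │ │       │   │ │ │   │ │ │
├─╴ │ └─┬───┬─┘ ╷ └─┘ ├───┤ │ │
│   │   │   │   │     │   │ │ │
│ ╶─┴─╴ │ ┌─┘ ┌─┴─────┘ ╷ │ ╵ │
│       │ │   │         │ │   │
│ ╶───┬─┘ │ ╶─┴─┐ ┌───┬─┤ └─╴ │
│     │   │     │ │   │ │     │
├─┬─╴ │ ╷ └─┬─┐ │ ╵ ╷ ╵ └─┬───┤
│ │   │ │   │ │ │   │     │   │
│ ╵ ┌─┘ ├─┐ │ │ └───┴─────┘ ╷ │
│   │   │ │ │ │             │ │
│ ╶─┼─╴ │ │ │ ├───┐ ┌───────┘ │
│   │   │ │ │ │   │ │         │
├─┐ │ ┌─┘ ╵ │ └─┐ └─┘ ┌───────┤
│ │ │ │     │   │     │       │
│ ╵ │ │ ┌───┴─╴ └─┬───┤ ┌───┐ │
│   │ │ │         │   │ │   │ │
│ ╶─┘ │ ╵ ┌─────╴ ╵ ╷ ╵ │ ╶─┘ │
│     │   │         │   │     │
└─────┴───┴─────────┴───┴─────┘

Using BFS/flood-fill to find all reachable cells from A:
Maze size: 14 × 15 = 210 total cells
60 cell(s) are walled off and cannot be reached from A.
Reachable cells: 150

Reachable region (· marks reachable cells):

┌───┬───┬───┬─────────────┬───┐
│A ·│· ·│· ·│             │   │
│ ╷ └─╴ │ ╷ └─┬───┬─────╴ │ ╷ │
│·│· · ·│·│· ·│· ·│       │ │ │
│ └─────┘ ├─┐ │ ╷ └─┐ ╶─┬─┘ └─┤
│· · · · ·│ │·│·│· ·│   │     │
│ ╶───┬───┘ │ ╵ └─┐ └─┐ ├───┐ │
│· · ·│     │· · ·│· ·│ │   │ │
├───┐ │ ╶───┴─┬───┤ ╷ │ ╵ ╷ │ │
│· ·│·│       │· ·│·│·│   │ │ │
├─╴ │ └─┬───┬─┘ ╷ └─┘ ├───┤ │ │
│· ·│· ·│· ·│· ·│· · ·│   │ │ │
│ ╶─┴─╴ │ ┌─┘ ┌─┴─────┘ ╷ │ ╵ │
│· · · ·│·│· ·│         │ │   │
│ ╶───┬─┘ │ ╶─┴─┐ ┌───┬─┤ └─╴ │
│· · ·│· ·│· · ·│ │   │ │     │
├─┬─╴ │ ╷ └─┬─┐ │ ╵ ╷ ╵ └─┬───┤
│·│· ·│·│· ·│·│·│   │     │· ·│
│ ╵ ┌─┘ ├─┐ │ │ └───┴─────┘ ╷ │
│· ·│· ·│·│·│·│· · · · · · ·│·│
│ ╶─┼─╴ │ │ │ ├───┐ ┌───────┘ │
│· ·│· ·│·│·│·│· ·│·│· · · · ·│
├─┐ │ ┌─┘ ╵ │ └─┐ └─┘ ┌───────┤
│·│·│·│· · ·│· ·│· · ·│· · · ·│
│ ╵ │ │ ┌───┴─╴ └─┬───┤ ┌───┐ │
│· ·│·│·│· · · · ·│· ·│·│· ·│·│
│ ╶─┘ │ ╵ ┌─────╴ ╵ ╷ ╵ │ ╶─┘ │
│· · ·│· ·│· · · · ·│· ·│· · ·│
└─────┴───┴─────────┴───┴─────┘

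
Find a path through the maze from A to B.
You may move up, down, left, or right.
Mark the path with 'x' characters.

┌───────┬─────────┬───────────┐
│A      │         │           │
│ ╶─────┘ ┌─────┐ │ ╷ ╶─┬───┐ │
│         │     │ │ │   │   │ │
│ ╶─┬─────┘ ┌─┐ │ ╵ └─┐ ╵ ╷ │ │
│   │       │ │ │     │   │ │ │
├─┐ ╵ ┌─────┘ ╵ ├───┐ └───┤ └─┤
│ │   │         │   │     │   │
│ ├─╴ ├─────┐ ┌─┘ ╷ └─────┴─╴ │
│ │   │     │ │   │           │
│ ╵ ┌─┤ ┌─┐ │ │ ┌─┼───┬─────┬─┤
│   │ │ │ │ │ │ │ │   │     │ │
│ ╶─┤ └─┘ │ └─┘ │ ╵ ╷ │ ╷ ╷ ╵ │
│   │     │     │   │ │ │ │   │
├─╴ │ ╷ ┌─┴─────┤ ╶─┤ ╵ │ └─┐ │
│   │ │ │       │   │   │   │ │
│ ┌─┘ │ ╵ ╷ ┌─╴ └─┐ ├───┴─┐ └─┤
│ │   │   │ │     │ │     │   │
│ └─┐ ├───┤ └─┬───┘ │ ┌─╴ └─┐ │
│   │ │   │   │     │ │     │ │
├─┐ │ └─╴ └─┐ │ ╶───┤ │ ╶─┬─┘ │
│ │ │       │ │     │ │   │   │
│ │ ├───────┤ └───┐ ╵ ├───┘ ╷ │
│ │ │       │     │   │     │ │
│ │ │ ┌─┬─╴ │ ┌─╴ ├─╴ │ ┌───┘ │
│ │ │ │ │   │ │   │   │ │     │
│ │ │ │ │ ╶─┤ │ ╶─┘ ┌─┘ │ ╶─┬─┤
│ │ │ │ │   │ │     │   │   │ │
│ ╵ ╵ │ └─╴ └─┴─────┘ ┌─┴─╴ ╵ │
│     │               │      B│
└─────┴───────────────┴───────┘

Finding the shortest path through the maze:
Path length: 54 steps
Directions: down → down → right → down → right → down → left → down → left → down → right → down → left → down → down → right → down → down → down → down → down → right → up → up → up → right → right → right → down → left → down → right → down → right → right → right → right → right → up → right → up → up → right → right → up → right → down → down → left → left → down → right → down → right

Solution:

┌───────┬─────────┬───────────┐
│A      │         │           │
│ ╶─────┘ ┌─────┐ │ ╷ ╶─┬───┐ │
│x        │     │ │ │   │   │ │
│ ╶─┬─────┘ ┌─┐ │ ╵ └─┐ ╵ ╷ │ │
│x x│       │ │ │     │   │ │ │
├─┐ ╵ ┌─────┘ ╵ ├───┐ └───┤ └─┤
│ │x x│         │   │     │   │
│ ├─╴ ├─────┐ ┌─┘ ╷ └─────┴─╴ │
│ │x x│     │ │   │           │
│ ╵ ┌─┤ ┌─┐ │ │ ┌─┼───┬─────┬─┤
│x x│ │ │ │ │ │ │ │   │     │ │
│ ╶─┤ └─┘ │ └─┘ │ ╵ ╷ │ ╷ ╷ ╵ │
│x x│     │     │   │ │ │ │   │
├─╴ │ ╷ ┌─┴─────┤ ╶─┤ ╵ │ └─┐ │
│x x│ │ │       │   │   │   │ │
│ ┌─┘ │ ╵ ╷ ┌─╴ └─┐ ├───┴─┐ └─┤
│x│   │   │ │     │ │     │   │
│ └─┐ ├───┤ └─┬───┘ │ ┌─╴ └─┐ │
│x x│ │   │   │     │ │     │ │
├─┐ │ └─╴ └─┐ │ ╶───┤ │ ╶─┬─┘ │
│ │x│       │ │     │ │   │x x│
│ │ ├───────┤ └───┐ ╵ ├───┘ ╷ │
│ │x│x x x x│     │   │x x x│x│
│ │ │ ┌─┬─╴ │ ┌─╴ ├─╴ │ ┌───┘ │
│ │x│x│ │x x│ │   │   │x│x x x│
│ │ │ │ │ ╶─┤ │ ╶─┘ ┌─┘ │ ╶─┬─┤
│ │x│x│ │x x│ │     │x x│x x│ │
│ ╵ ╵ │ └─╴ └─┴─────┘ ┌─┴─╴ ╵ │
│  x x│    x x x x x x│    x B│
└─────┴───────────────┴───────┘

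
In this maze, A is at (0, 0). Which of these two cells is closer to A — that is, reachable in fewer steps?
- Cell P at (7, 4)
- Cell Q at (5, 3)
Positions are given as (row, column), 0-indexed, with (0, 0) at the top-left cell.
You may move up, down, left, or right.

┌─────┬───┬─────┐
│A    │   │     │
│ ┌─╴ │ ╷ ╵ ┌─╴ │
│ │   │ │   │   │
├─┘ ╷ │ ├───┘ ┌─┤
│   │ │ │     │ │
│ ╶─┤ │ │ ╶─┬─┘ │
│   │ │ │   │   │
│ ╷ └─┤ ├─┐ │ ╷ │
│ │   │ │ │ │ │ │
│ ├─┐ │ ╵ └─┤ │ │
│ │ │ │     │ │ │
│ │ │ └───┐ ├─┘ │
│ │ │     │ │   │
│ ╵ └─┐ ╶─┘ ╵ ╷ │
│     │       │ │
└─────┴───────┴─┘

Shortest path A → P at (7, 4): 15 steps
Shortest path A → Q at (5, 3): 20 steps

P is closer (15 steps vs 20 steps).

Path to P:

┌─────┬───┬─────┐
│A → ↓│   │     │
│ ┌─╴ │ ╷ ╵ ┌─╴ │
│ │↓ ↲│ │   │   │
├─┘ ╷ │ ├───┘ ┌─┤
│↓ ↲│ │ │     │ │
│ ╶─┤ │ │ ╶─┬─┘ │
│↳ ↓│ │ │   │   │
│ ╷ └─┤ ├─┐ │ ╷ │
│ │↳ ↓│ │ │ │ │ │
│ ├─┐ │ ╵ └─┤ │ │
│ │ │↓│     │ │ │
│ │ │ └───┐ ├─┘ │
│ │ │↳ ↓  │ │   │
│ ╵ └─┐ ╶─┘ ╵ ╷ │
│     │↳ P    │ │
└─────┴───────┴─┘

Path to Q:

┌─────┬───┬─────┐
│A → ↓│   │     │
│ ┌─╴ │ ╷ ╵ ┌─╴ │
│ │↓ ↲│ │   │   │
├─┘ ╷ │ ├───┘ ┌─┤
│↓ ↲│ │ │     │ │
│ ╶─┤ │ │ ╶─┬─┘ │
│↳ ↓│ │ │   │   │
│ ╷ └─┤ ├─┐ │ ╷ │
│ │↳ ↓│ │ │ │ │ │
│ ├─┐ │ ╵ └─┤ │ │
│ │ │↓│Q ← ↰│ │ │
│ │ │ └───┐ ├─┘ │
│ │ │↳ ↓  │↑│   │
│ ╵ └─┐ ╶─┘ ╵ ╷ │
│     │↳ → ↑  │ │
└─────┴───────┴─┘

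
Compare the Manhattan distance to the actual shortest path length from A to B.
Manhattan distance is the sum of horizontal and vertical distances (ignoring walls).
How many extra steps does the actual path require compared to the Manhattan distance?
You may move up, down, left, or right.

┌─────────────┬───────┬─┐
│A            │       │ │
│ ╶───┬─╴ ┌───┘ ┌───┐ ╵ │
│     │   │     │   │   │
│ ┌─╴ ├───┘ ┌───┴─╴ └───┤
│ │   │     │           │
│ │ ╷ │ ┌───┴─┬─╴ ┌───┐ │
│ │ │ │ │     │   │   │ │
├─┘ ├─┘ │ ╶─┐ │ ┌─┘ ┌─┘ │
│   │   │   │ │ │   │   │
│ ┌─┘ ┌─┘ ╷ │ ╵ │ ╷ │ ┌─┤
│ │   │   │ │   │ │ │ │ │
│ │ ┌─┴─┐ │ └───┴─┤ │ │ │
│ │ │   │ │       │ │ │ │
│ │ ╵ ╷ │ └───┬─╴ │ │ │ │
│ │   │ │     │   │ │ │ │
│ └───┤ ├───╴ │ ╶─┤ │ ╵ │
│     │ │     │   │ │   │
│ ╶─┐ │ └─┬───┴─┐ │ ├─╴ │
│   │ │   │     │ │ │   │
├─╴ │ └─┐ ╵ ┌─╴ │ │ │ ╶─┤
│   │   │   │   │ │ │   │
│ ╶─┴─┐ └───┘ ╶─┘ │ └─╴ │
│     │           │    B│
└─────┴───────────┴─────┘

Manhattan distance: |11 - 0| + |11 - 0| = 22
Actual path length: 62
Extra steps: 62 - 22 = 40

Solution:

┌─────────────┬───────┬─┐
│A            │       │ │
│ ╶───┬─╴ ┌───┘ ┌───┐ ╵ │
│↳ → ↓│   │     │   │   │
│ ┌─╴ ├───┘ ┌───┴─╴ └───┤
│ │↓ ↲│     │    ↱ → → ↓│
│ │ ╷ │ ┌───┴─┬─╴ ┌───┐ │
│ │↓│ │ │↱ → ↓│↱ ↑│   │↓│
├─┘ ├─┘ │ ╶─┐ │ ┌─┘ ┌─┘ │
│↓ ↲│   │↑ ↰│↓│↑│   │↓ ↲│
│ ┌─┘ ┌─┘ ╷ │ ╵ │ ╷ │ ┌─┤
│↓│   │   │↑│↳ ↑│ │ │↓│ │
│ │ ┌─┴─┐ │ └───┴─┤ │ │ │
│↓│ │   │ │↑ ← ← ↰│ │↓│ │
│ │ ╵ ╷ │ └───┬─╴ │ │ │ │
│↓│   │ │     │↱ ↑│ │↓│ │
│ └───┤ ├───╴ │ ╶─┤ │ ╵ │
│↳ → ↓│ │     │↑ ↰│ │↳ ↓│
│ ╶─┐ │ └─┬───┴─┐ │ ├─╴ │
│   │↓│   │     │↑│ │↓ ↲│
├─╴ │ └─┐ ╵ ┌─╴ │ │ │ ╶─┤
│   │↳ ↓│   │   │↑│ │↳ ↓│
│ ╶─┴─┐ └───┘ ╶─┘ │ └─╴ │
│     │↳ → → → → ↑│    B│
└─────┴───────────┴─────┘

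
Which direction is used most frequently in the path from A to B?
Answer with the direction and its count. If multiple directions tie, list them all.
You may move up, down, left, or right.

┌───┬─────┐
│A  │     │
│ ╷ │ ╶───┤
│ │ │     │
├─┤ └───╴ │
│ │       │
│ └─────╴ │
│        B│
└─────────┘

Directions: right, down, down, right, right, right, down
Counts: {'right': 4, 'down': 3}
Most common: right (4 times)

Solution:

┌───┬─────┐
│A ↓│     │
│ ╷ │ ╶───┤
│ │↓│     │
├─┤ └───╴ │
│ │↳ → → ↓│
│ └─────╴ │
│        B│
└─────────┘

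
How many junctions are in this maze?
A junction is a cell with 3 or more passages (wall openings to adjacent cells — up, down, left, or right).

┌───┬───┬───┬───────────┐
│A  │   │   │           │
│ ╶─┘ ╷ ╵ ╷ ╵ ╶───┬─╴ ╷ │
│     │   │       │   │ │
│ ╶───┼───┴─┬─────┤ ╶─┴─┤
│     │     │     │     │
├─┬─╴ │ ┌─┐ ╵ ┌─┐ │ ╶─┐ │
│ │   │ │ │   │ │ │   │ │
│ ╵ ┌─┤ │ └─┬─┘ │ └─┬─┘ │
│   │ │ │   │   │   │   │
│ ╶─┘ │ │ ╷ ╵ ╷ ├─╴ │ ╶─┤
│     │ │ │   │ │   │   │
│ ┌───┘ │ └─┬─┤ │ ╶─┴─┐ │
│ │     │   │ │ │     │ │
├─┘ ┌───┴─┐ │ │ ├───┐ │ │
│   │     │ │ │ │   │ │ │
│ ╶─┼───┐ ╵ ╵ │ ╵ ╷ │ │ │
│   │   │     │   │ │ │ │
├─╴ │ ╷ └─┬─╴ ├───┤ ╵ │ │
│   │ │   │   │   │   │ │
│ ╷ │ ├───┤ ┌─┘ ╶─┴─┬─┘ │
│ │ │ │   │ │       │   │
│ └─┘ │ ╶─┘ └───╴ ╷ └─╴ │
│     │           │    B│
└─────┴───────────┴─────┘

Checking each cell for number of passages:

Junctions found (3+ passages):
  (0, 10): 3 passages
  (1, 0): 3 passages
  (1, 6): 3 passages
  (2, 9): 3 passages
  (4, 0): 3 passages
  (4, 4): 3 passages
  (4, 7): 3 passages
  (5, 0): 3 passages
  (8, 5): 3 passages
  (8, 6): 3 passages
  (9, 1): 3 passages
  (10, 7): 3 passages
  (10, 8): 3 passages
  (10, 11): 3 passages
  (11, 5): 3 passages
Total junctions: 15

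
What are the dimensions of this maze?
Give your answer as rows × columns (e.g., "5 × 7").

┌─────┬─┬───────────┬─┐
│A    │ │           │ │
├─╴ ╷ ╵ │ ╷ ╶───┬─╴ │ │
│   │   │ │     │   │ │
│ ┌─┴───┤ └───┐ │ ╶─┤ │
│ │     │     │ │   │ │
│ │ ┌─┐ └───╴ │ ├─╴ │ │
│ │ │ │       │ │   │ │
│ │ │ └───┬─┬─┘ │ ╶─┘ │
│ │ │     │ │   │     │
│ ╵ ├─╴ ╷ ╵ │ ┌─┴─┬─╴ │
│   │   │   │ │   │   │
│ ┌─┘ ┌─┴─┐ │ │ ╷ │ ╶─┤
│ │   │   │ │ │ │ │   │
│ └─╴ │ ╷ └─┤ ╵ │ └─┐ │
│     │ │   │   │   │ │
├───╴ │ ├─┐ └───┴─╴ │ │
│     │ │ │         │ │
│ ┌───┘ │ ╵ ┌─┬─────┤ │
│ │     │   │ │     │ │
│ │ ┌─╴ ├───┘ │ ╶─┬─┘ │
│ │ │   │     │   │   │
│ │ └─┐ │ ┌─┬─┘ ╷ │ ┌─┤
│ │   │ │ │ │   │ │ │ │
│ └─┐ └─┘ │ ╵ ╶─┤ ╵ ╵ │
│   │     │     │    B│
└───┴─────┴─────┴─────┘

Counting the maze dimensions:
Rows (vertical): 13
Columns (horizontal): 11
Dimensions: 13 × 11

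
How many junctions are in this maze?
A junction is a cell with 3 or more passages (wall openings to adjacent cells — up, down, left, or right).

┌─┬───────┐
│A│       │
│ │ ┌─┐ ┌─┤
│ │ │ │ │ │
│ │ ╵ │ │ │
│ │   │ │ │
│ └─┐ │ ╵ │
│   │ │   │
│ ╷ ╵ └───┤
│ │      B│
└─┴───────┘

Checking each cell for number of passages:

Junctions found (3+ passages):
  (0, 3): 3 passages
  (2, 2): 3 passages
  (3, 0): 3 passages
  (4, 2): 3 passages
Total junctions: 4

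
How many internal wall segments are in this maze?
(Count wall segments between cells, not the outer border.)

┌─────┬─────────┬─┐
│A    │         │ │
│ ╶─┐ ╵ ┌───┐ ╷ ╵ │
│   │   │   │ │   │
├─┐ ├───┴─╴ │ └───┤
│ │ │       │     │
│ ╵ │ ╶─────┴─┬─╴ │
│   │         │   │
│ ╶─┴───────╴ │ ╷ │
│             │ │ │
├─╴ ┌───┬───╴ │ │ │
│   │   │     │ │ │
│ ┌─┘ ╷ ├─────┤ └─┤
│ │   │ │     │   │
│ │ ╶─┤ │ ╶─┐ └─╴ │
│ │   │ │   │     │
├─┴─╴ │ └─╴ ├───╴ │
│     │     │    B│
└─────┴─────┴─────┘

Counting internal wall segments:
Total internal walls: 64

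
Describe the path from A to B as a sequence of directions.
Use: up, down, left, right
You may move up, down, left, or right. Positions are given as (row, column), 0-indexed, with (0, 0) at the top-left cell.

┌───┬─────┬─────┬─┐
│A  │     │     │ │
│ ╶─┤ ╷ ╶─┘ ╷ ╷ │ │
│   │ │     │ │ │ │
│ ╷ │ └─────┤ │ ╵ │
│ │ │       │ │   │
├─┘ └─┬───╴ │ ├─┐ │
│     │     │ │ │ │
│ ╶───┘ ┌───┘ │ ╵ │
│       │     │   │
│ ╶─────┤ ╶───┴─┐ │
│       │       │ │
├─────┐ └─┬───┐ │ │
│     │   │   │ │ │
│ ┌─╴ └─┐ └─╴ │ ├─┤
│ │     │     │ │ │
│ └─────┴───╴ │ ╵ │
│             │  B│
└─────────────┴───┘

Finding the path and converting it to directions:
Path through cells: (0,0) → (1,0) → (1,1) → (2,1) → (3,1) → (3,0) → (4,0) → (4,1) → (4,2) → (4,3) → (3,3) → (3,4) → (3,5) → (2,5) → (2,4) → (2,3) → (2,2) → (1,2) → (0,2) → (0,3) → (1,3) → (1,4) → (1,5) → (0,5) → (0,6) → (1,6) → (2,6) → (3,6) → (4,6) → (4,5) → (4,4) → (5,4) → (5,5) → (5,6) → (5,7) → (6,7) → (7,7) → (8,7) → (8,8)
Directions: down, right, down, down, left, down, right, right, right, up, right, right, up, left, left, left, up, up, right, down, right, right, up, right, down, down, down, down, left, left, down, right, right, right, down, down, down, right

Solution:

┌───┬─────┬─────┬─┐
│A  │↱ ↓  │↱ ↓  │ │
│ ╶─┤ ╷ ╶─┘ ╷ ╷ │ │
│↳ ↓│↑│↳ → ↑│↓│ │ │
│ ╷ │ └─────┤ │ ╵ │
│ │↓│↑ ← ← ↰│↓│   │
├─┘ └─┬───╴ │ ├─┐ │
│↓ ↲  │↱ → ↑│↓│ │ │
│ ╶───┘ ┌───┘ │ ╵ │
│↳ → → ↑│↓ ← ↲│   │
│ ╶─────┤ ╶───┴─┐ │
│       │↳ → → ↓│ │
├─────┐ └─┬───┐ │ │
│     │   │   │↓│ │
│ ┌─╴ └─┐ └─╴ │ ├─┤
│ │     │     │↓│ │
│ └─────┴───╴ │ ╵ │
│             │↳ B│
└─────────────┴───┘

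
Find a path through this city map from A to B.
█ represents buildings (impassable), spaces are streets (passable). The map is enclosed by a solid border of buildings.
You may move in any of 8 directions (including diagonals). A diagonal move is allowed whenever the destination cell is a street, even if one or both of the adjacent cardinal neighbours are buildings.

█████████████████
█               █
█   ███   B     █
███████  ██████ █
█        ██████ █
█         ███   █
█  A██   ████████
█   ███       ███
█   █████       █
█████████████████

Finding the shortest path from A to B:
Movement: 8-directional
Path length: 7 steps
Directions: up-right → right → right → up-right → up-right → up-right → right

Solution:

█████████████████
█               █
█   ███  →B     █
███████ ↗██████ █
█      ↗ ██████ █
█   →→↗   ███   █
█  A██   ████████
█   ███       ███
█   █████       █
█████████████████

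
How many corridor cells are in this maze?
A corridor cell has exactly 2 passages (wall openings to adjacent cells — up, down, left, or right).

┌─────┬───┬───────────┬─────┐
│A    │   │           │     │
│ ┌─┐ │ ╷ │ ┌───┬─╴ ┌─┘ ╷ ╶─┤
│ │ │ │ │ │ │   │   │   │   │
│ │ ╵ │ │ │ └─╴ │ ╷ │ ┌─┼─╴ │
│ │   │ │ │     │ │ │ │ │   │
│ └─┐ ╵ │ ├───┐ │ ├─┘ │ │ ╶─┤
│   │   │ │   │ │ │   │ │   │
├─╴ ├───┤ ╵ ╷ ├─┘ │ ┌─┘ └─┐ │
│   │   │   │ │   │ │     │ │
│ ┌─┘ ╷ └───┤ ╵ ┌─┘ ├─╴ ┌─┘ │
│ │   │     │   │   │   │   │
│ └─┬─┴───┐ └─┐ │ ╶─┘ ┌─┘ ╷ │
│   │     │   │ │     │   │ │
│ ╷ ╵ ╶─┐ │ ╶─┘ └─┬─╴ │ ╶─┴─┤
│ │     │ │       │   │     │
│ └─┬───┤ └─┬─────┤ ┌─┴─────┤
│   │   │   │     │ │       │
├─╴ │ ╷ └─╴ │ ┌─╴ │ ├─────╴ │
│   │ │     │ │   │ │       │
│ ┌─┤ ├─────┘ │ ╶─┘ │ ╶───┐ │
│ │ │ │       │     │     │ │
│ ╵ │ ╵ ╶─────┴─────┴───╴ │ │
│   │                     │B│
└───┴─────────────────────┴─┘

Counting cells with exactly 2 passages:
Total corridor cells: 135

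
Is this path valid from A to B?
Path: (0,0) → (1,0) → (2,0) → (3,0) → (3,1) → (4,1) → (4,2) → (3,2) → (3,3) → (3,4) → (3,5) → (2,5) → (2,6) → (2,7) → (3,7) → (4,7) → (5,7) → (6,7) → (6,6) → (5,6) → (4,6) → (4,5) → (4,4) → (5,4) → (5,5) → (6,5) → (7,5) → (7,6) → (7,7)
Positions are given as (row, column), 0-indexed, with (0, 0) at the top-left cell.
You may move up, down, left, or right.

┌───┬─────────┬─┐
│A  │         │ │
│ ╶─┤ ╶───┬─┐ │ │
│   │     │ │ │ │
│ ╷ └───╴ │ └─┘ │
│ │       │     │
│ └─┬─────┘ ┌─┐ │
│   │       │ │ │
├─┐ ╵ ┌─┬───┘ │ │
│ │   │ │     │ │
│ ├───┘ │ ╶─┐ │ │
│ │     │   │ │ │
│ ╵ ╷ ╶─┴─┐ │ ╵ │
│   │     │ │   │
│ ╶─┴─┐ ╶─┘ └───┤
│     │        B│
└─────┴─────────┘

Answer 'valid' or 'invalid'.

Checking path validity:
Result: All consecutive moves are passable.

valid

Correct solution:

┌───┬─────────┬─┐
│A  │         │ │
│ ╶─┤ ╶───┬─┐ │ │
│↓  │     │ │ │ │
│ ╷ └───╴ │ └─┘ │
│↓│       │↱ → ↓│
│ └─┬─────┘ ┌─┐ │
│↳ ↓│↱ → → ↑│ │↓│
├─┐ ╵ ┌─┬───┘ │ │
│ │↳ ↑│ │↓ ← ↰│↓│
│ ├───┘ │ ╶─┐ │ │
│ │     │↳ ↓│↑│↓│
│ ╵ ╷ ╶─┴─┐ │ ╵ │
│   │     │↓│↑ ↲│
│ ╶─┴─┐ ╶─┘ └───┤
│     │    ↳ → B│
└─────┴─────────┘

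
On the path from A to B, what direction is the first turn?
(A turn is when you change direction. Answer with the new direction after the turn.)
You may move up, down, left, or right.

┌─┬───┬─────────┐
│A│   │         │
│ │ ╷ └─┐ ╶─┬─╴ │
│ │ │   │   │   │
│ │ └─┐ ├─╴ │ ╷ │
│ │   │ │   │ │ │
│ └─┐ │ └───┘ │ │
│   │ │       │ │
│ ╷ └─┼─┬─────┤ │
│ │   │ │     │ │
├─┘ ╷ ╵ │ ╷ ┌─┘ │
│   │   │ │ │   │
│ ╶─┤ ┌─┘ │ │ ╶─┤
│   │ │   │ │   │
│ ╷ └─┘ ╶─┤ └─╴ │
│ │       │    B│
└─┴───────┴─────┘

Directions: down, down, down, right, down, down, left, down, right, down, right, right, up, right, up, up, right, down, down, down, right, right
First turn direction: right

Solution:

┌─┬───┬─────────┐
│A│   │         │
│ │ ╷ └─┐ ╶─┬─╴ │
│↓│ │   │   │   │
│ │ └─┐ ├─╴ │ ╷ │
│↓│   │ │   │ │ │
│ └─┐ │ └───┘ │ │
│↳ ↓│ │       │ │
│ ╷ └─┼─┬─────┤ │
│ │↓  │ │↱ ↓  │ │
├─┘ ╷ ╵ │ ╷ ┌─┘ │
│↓ ↲│   │↑│↓│   │
│ ╶─┤ ┌─┘ │ │ ╶─┤
│↳ ↓│ │↱ ↑│↓│   │
│ ╷ └─┘ ╶─┤ └─╴ │
│ │↳ → ↑  │↳ → B│
└─┴───────┴─────┘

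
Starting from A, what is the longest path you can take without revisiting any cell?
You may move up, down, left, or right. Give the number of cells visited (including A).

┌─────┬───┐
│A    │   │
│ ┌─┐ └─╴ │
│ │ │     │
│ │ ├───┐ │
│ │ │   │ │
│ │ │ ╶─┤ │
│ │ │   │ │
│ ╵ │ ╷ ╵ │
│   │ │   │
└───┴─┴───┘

Finding longest simple path using DFS:
Start: (0, 0)
Longest path visits 14 cells
Path: A → right → right → down → right → right → down → down → down → left → up → left → up → right

Solution:

┌─────┬───┐
│A → ↓│   │
│ ┌─┐ └─╴ │
│ │ │↳ → ↓│
│ │ ├───┐ │
│ │ │↱ B│↓│
│ │ │ ╶─┤ │
│ │ │↑ ↰│↓│
│ ╵ │ ╷ ╵ │
│   │ │↑ ↲│
└───┴─┴───┘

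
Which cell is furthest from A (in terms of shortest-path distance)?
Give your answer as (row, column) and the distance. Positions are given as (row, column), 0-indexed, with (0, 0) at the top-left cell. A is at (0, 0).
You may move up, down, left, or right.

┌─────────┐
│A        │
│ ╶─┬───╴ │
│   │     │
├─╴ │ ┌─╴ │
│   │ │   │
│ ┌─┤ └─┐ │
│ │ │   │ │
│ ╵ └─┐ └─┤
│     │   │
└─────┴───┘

Computing BFS distances from A to all cells:
Furthest cell: (4, 4)
Distance: 12 steps

Path from A to the furthest cell:

┌─────────┐
│A → → → ↓│
│ ╶─┬───╴ │
│   │↓ ← ↲│
├─╴ │ ┌─╴ │
│   │↓│   │
│ ┌─┤ └─┐ │
│ │ │↳ ↓│ │
│ ╵ └─┐ └─┤
│     │↳ B│
└─────┴───┘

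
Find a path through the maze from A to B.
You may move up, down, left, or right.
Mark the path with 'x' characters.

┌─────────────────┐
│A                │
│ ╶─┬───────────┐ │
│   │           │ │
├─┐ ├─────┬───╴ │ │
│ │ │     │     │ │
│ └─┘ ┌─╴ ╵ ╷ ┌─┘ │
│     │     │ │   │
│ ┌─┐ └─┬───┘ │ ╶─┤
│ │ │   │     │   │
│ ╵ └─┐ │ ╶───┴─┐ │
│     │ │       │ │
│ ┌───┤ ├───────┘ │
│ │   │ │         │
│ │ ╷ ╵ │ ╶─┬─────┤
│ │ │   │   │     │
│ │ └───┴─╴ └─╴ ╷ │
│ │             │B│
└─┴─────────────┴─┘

Finding the shortest path through the maze:
Path length: 28 steps
Directions: right → right → right → right → right → right → right → right → down → down → down → left → down → right → down → down → left → left → left → left → down → right → down → right → right → up → right → down

Solution:

┌─────────────────┐
│A x x x x x x x x│
│ ╶─┬───────────┐ │
│   │           │x│
├─┐ ├─────┬───╴ │ │
│ │ │     │     │x│
│ └─┘ ┌─╴ ╵ ╷ ┌─┘ │
│     │     │ │x x│
│ ┌─┐ └─┬───┘ │ ╶─┤
│ │ │   │     │x x│
│ ╵ └─┐ │ ╶───┴─┐ │
│     │ │       │x│
│ ┌───┤ ├───────┘ │
│ │   │ │x x x x x│
│ │ ╷ ╵ │ ╶─┬─────┤
│ │ │   │x x│  x x│
│ │ └───┴─╴ └─╴ ╷ │
│ │        x x x│B│
└─┴─────────────┴─┘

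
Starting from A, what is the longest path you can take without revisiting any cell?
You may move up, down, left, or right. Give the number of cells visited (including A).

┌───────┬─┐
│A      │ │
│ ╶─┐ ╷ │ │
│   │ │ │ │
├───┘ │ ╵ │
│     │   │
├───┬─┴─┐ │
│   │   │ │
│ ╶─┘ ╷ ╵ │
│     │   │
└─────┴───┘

Finding longest simple path using DFS:
Start: (0, 0)
Longest path visits 17 cells
Path: A → right → right → right → down → down → right → down → down → left → up → left → down → left → left → up → right

Solution:

┌───────┬─┐
│A → → ↓│ │
│ ╶─┐ ╷ │ │
│   │ │↓│ │
├───┘ │ ╵ │
│     │↳ ↓│
├───┬─┴─┐ │
│↱ B│↓ ↰│↓│
│ ╶─┘ ╷ ╵ │
│↑ ← ↲│↑ ↲│
└─────┴───┘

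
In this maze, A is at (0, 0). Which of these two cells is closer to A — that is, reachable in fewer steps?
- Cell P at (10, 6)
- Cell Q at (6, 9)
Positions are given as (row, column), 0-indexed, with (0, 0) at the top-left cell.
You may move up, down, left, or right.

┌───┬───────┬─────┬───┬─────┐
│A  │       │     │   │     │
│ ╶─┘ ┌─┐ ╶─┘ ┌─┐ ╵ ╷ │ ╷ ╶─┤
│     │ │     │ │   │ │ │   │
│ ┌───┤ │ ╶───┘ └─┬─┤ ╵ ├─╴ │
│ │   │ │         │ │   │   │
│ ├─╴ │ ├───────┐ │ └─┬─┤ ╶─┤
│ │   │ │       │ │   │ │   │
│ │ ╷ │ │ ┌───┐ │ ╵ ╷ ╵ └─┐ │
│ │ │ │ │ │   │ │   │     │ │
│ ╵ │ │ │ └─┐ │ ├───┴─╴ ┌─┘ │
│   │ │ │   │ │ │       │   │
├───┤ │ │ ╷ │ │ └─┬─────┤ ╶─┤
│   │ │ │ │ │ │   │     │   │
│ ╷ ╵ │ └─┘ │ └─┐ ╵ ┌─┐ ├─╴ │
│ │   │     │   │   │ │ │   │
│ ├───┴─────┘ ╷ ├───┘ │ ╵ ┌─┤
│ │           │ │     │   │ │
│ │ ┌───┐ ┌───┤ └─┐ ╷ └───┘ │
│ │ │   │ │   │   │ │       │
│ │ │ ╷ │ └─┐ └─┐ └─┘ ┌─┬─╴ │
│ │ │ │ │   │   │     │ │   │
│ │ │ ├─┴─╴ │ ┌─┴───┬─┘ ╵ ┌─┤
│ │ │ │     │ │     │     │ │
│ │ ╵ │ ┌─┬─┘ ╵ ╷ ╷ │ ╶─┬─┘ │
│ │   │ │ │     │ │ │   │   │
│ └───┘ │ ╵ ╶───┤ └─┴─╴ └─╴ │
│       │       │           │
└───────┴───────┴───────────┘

Shortest path A → P at (10, 6): 66 steps
Shortest path A → Q at (6, 9): 41 steps

Q is closer (41 steps vs 66 steps).

Path to P:

┌───┬───────┬─────┬───┬─────┐
│A  │       │     │   │     │
│ ╶─┘ ┌─┐ ╶─┘ ┌─┐ ╵ ╷ │ ╷ ╶─┤
│↓    │ │     │ │   │ │ │   │
│ ┌───┤ │ ╶───┘ └─┬─┤ ╵ ├─╴ │
│↓│   │ │         │ │   │   │
│ ├─╴ │ ├───────┐ │ └─┬─┤ ╶─┤
│↓│↱ ↓│ │       │ │   │ │   │
│ │ ╷ │ │ ┌───┐ │ ╵ ╷ ╵ └─┐ │
│↓│↑│↓│ │ │   │ │   │     │ │
│ ╵ │ │ │ └─┐ │ ├───┴─╴ ┌─┘ │
│↳ ↑│↓│ │   │ │ │       │   │
├───┤ │ │ ╷ │ │ └─┬─────┤ ╶─┤
│↓ ↰│↓│ │ │ │ │   │     │   │
│ ╷ ╵ │ └─┘ │ └─┐ ╵ ┌─┐ ├─╴ │
│↓│↑ ↲│     │↱ ↓│   │ │ │   │
│ ├───┴─────┘ ╷ ├───┘ │ ╵ ┌─┤
│↓│      ↱ → ↑│↓│     │   │ │
│ │ ┌───┐ ┌───┤ └─┐ ╷ └───┘ │
│↓│ │   │↑│   │↳ ↓│ │↱ → → ↓│
│ │ │ ╷ │ └─┐ └─┐ └─┘ ┌─┬─╴ │
│↓│ │ │ │↑ ↰│P  │↳ → ↑│ │↓ ↲│
│ │ │ ├─┴─╴ │ ┌─┴───┬─┘ ╵ ┌─┤
│↓│ │ │↱ → ↑│↑│↓ ↰  │↓ ← ↲│ │
│ │ ╵ │ ┌─┬─┘ ╵ ╷ ╷ │ ╶─┬─┘ │
│↓│   │↑│ │  ↑ ↲│↑│ │↳ ↓│   │
│ └───┘ │ ╵ ╶───┤ └─┴─╴ └─╴ │
│↳ → → ↑│       │↑ ← ← ↲    │
└───────┴───────┴───────────┘

Path to Q:

┌───┬───────┬─────┬───┬─────┐
│A  │↱ → ↓  │↱ → ↓│↱ ↓│↱ ↓  │
│ ╶─┘ ┌─┐ ╶─┘ ┌─┐ ╵ ╷ │ ╷ ╶─┤
│↳ → ↑│ │↳ → ↑│ │↳ ↑│↓│↑│↳ ↓│
│ ┌───┤ │ ╶───┘ └─┬─┤ ╵ ├─╴ │
│ │   │ │         │ │↳ ↑│↓ ↲│
│ ├─╴ │ ├───────┐ │ └─┬─┤ ╶─┤
│ │   │ │       │ │   │ │↳ ↓│
│ │ ╷ │ │ ┌───┐ │ ╵ ╷ ╵ └─┐ │
│ │ │ │ │ │   │ │   │     │↓│
│ ╵ │ │ │ └─┐ │ ├───┴─╴ ┌─┘ │
│   │ │ │   │ │ │       │↓ ↲│
├───┤ │ │ ╷ │ │ └─┬─────┤ ╶─┤
│   │ │ │ │ │ │   │Q ← ↰│↳ ↓│
│ ╷ ╵ │ └─┘ │ └─┐ ╵ ┌─┐ ├─╴ │
│ │   │     │   │   │ │↑│↓ ↲│
│ ├───┴─────┘ ╷ ├───┘ │ ╵ ┌─┤
│ │           │ │     │↑ ↲│ │
│ │ ┌───┐ ┌───┤ └─┐ ╷ └───┘ │
│ │ │   │ │   │   │ │       │
│ │ │ ╷ │ └─┐ └─┐ └─┘ ┌─┬─╴ │
│ │ │ │ │   │   │     │ │   │
│ │ │ ├─┴─╴ │ ┌─┴───┬─┘ ╵ ┌─┤
│ │ │ │     │ │     │     │ │
│ │ ╵ │ ┌─┬─┘ ╵ ╷ ╷ │ ╶─┬─┘ │
│ │   │ │ │     │ │ │   │   │
│ └───┘ │ ╵ ╶───┤ └─┴─╴ └─╴ │
│       │       │           │
└───────┴───────┴───────────┘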